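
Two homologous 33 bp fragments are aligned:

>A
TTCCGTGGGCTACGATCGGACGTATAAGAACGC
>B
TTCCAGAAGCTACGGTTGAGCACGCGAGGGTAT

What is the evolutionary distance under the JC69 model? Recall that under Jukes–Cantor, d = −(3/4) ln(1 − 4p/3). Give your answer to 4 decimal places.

0.9745

The sequences differ at 18 of 33 sites, so p = 18/33 ≈ 0.545455.
d = −(3/4) ln(1 − 4p/3) = −0.75 ln(1 − 0.727273) = −0.75 ln(0.272727)
  = −0.75 × (-1.299284) = 0.974463 substitutions/site.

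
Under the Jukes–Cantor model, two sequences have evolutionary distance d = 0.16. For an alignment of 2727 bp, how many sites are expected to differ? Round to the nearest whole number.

393

Invert JC69: p = (3/4)(1 − e^(−4d/3)) = 0.75 × (1 − e^(-0.213333)) = 0.75 × (1 − 0.807887) = 0.144085.
Expected differing sites = pL ≈ 0.144085 × 2727 = 392.919795 ≈ 393.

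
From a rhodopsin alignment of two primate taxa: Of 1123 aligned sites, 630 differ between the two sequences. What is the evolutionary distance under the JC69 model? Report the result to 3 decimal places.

1.034

p = 630/1123 ≈ 0.560997.
d = −(3/4) ln(1 − 4p/3) = −0.75 ln(1 − 0.747996) = −0.75 ln(0.252004)
  = −0.75 × (-1.378310) = 1.033733 substitutions/site.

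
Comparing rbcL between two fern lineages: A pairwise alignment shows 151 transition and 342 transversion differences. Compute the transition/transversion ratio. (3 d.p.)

R = 151/342 = 0.441520… ≈ 0.442 (to 3 d.p.).

0.442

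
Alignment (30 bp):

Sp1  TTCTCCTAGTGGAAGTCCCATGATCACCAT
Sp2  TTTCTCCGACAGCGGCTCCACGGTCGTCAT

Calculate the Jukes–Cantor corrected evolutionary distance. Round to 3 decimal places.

The sequences differ at 16 of 30 sites, so p = 16/30 ≈ 0.533333.
d = −(3/4) ln(1 − 4p/3) = −0.75 ln(1 − 0.711111) = −0.75 ln(0.288889)
  = −0.75 × (-1.241713) = 0.931285 substitutions/site.

0.931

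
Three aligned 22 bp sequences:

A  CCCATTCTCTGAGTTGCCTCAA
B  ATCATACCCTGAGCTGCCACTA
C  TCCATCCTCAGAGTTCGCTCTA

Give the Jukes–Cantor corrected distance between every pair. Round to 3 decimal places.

d(A,B) = 0.414, d(A,C) = 0.339, d(B,C) = 0.591

A–B: 7/22 sites differ → p ≈ 0.318182, d = −0.75 ln(1 − 0.424243) = 0.414052 ≈ 0.414.
A–C: 6/22 sites differ → p ≈ 0.272727, d = −0.75 ln(1 − 0.363636) = 0.338988 ≈ 0.339.
B–C: 9/22 sites differ → p ≈ 0.409091, d = −0.75 ln(1 − 0.545455) = 0.591344 ≈ 0.591.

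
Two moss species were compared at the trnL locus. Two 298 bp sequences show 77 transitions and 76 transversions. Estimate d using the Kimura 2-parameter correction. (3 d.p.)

0.917

P = 77/298 ≈ 0.258389 and Q = 76/298 ≈ 0.255034.
Under the Kimura two-parameter model, d = −½ ln(1 − 2P − Q) − ¼ ln(1 − 2Q).
1 − 2P − Q = 0.228188, giving −½ ln(0.228188) = 0.738793.
1 − 2Q = 0.489932, giving −¼ ln(0.489932) = 0.178372.
d = 0.738793 + 0.178372 = 0.917165.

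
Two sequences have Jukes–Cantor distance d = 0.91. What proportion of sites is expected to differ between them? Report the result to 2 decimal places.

p = (3/4)(1 − e^(−4d/3)) = 0.75 × (1 − e^(-1.213333)) = 0.75 × (1 − 0.297205) = 0.527096.

0.53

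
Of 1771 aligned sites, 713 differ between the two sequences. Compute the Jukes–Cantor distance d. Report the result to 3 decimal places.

p = 713/1771 ≈ 0.402597.
d = −(3/4) ln(1 − 4p/3) = −0.75 ln(1 − 0.536796) = −0.75 ln(0.463204)
  = −0.75 × (-0.769588) = 0.577191 substitutions/site.

0.577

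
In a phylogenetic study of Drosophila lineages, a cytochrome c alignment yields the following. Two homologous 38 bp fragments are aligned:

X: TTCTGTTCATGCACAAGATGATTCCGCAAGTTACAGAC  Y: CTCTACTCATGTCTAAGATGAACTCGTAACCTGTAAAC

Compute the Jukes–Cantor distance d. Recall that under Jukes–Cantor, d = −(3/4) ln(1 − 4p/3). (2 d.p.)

0.56

The sequences differ at 15 of 38 sites, so p = 15/38 ≈ 0.394737.
d = −(3/4) ln(1 − 4p/3) = −0.75 ln(1 − 0.526316) = −0.75 ln(0.473684)
  = −0.75 × (-0.747215) = 0.560411 substitutions/site.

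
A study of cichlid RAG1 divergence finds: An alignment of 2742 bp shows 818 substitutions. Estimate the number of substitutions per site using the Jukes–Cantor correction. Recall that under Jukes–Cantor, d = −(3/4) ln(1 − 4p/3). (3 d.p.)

0.380

p = 818/2742 ≈ 0.298322.
d = −(3/4) ln(1 − 4p/3) = −0.75 ln(1 − 0.397763) = −0.75 ln(0.602237)
  = −0.75 × (-0.507104) = 0.380328 substitutions/site.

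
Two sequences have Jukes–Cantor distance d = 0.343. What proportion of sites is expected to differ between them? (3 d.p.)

p = (3/4)(1 − e^(−4d/3)) = 0.75 × (1 − e^(-0.457333)) = 0.75 × (1 − 0.632970) = 0.275273.

0.275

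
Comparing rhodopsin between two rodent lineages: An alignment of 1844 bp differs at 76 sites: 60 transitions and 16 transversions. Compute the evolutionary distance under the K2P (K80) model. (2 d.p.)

0.04

P = 60/1844 ≈ 0.032538 and Q = 16/1844 ≈ 0.008677.
Under the Kimura two-parameter model, d = −½ ln(1 − 2P − Q) − ¼ ln(1 − 2Q).
1 − 2P − Q = 0.926247, giving −½ ln(0.926247) = 0.038307.
1 − 2Q = 0.982646, giving −¼ ln(0.982646) = 0.004377.
d = 0.038307 + 0.004377 = 0.042684.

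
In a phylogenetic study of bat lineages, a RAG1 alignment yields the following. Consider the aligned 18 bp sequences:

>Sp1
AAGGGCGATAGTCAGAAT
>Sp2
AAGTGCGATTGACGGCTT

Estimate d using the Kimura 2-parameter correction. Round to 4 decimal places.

Of 18 sites, 1 differences are transitions and 5 are transversions, so P = 1/18 ≈ 0.055556 and Q = 5/18 ≈ 0.277778.
Under the Kimura two-parameter model, d = −½ ln(1 − 2P − Q) − ¼ ln(1 − 2Q).
1 − 2P − Q = 0.61111, giving −½ ln(0.61111) = 0.246239.
1 − 2Q = 0.444444, giving −¼ ln(0.444444) = 0.202733.
d = 0.246239 + 0.202733 = 0.448972.

0.4490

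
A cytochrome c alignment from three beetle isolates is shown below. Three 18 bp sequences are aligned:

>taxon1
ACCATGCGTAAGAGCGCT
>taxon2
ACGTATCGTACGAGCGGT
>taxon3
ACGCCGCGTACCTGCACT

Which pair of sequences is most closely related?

taxon1 and taxon2

taxon1–taxon2: 6/18 differ, p = 0.333, d = 0.441.
taxon1–taxon3: 7/18 differ, p = 0.389, d = 0.548.
taxon2–taxon3: 7/18 differ, p = 0.389, d = 0.548.
The smallest distance is between taxon1 and taxon2.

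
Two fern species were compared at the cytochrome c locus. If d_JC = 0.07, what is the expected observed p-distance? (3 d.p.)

0.067

p = (3/4)(1 − e^(−4d/3)) = 0.75 × (1 − e^(-0.093333)) = 0.75 × (1 − 0.910890) = 0.066833.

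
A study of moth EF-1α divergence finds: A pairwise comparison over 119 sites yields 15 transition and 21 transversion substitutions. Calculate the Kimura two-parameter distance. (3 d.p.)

P = 15/119 ≈ 0.12605 and Q = 21/119 ≈ 0.176471.
Under the Kimura two-parameter model, d = −½ ln(1 − 2P − Q) − ¼ ln(1 − 2Q).
1 − 2P − Q = 0.571429, giving −½ ln(0.571429) = 0.279808.
1 − 2Q = 0.647058, giving −¼ ln(0.647058) = 0.108830.
d = 0.279808 + 0.108830 = 0.388638.

0.389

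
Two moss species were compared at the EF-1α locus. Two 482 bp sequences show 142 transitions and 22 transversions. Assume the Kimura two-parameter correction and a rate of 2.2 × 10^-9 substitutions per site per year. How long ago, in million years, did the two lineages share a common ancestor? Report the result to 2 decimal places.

P = 142/482 ≈ 0.294606 and Q = 22/482 ≈ 0.045643.
Under the Kimura two-parameter model, d = −½ ln(1 − 2P − Q) − ¼ ln(1 − 2Q).
1 − 2P − Q = 0.365145, giving −½ ln(0.365145) = 0.503730.
1 − 2Q = 0.908714, giving −¼ ln(0.908714) = 0.023931.
d = 0.503730 + 0.023931 = 0.527661.
Under a molecular clock d = 2μt, so t = d/(2μ) = 0.527661 / (2 × 2.2 × 10^-9) = 119.92 million years.

119.92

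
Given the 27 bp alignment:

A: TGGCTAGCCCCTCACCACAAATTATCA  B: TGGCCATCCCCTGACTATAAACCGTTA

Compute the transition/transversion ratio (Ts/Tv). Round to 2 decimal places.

Transitions are A↔G and C↔T; transversions are all other mismatches.
Transitions: 7. Transversions: 2.
R = 7/2 = 3.50.

3.50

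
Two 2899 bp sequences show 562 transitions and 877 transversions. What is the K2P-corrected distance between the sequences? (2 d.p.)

0.82

P = 562/2899 ≈ 0.19386 and Q = 877/2899 ≈ 0.302518.
Under the Kimura two-parameter model, d = −½ ln(1 − 2P − Q) − ¼ ln(1 − 2Q).
1 − 2P − Q = 0.309762, giving −½ ln(0.309762) = 0.585976.
1 − 2Q = 0.394964, giving −¼ ln(0.394964) = 0.232240.
d = 0.585976 + 0.232240 = 0.818216.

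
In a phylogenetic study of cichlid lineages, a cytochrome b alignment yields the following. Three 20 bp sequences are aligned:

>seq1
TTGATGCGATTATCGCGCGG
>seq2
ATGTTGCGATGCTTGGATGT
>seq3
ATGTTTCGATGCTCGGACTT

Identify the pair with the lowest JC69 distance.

seq2 and seq3

seq1–seq2: 9/20 differ, p = 0.450, d = 0.687.
seq1–seq3: 9/20 differ, p = 0.450, d = 0.687.
seq2–seq3: 4/20 differ, p = 0.200, d = 0.233.
The smallest distance is between seq2 and seq3.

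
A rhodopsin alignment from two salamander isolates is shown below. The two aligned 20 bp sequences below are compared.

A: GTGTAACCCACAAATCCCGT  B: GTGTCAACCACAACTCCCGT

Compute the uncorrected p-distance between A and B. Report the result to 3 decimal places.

0.150

The sequences differ at 3 of 20 positions (sites 5, 7, 14).
p = 3/20 = 0.150.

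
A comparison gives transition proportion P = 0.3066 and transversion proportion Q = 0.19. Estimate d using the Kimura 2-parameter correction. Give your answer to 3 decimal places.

0.932

Under the Kimura two-parameter model, d = −½ ln(1 − 2P − Q) − ¼ ln(1 − 2Q).
1 − 2P − Q = 0.1968, giving −½ ln(0.1968) = 0.812784.
1 − 2Q = 0.62, giving −¼ ln(0.62) = 0.119509.
d = 0.812784 + 0.119509 = 0.932293.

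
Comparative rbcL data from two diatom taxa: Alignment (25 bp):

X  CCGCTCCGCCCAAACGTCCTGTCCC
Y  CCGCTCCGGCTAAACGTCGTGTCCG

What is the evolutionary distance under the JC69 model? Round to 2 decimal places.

0.18

The sequences differ at 4 of 25 sites (9, 11, 19, 25), so p = 4/25 = 0.16.
d = −(3/4) ln(1 − 4p/3) = −0.75 ln(1 − 0.213333) = −0.75 ln(0.786667)
  = −0.75 × (-0.239950) = 0.179963 substitutions/site.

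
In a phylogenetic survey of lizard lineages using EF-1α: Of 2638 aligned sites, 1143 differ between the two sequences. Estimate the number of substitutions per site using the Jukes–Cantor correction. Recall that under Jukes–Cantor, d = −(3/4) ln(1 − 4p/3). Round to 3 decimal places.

p = 1143/2638 ≈ 0.433283.
d = −(3/4) ln(1 − 4p/3) = −0.75 ln(1 − 0.577711) = −0.75 ln(0.422289)
  = −0.75 × (-0.862065) = 0.646549 substitutions/site.

0.647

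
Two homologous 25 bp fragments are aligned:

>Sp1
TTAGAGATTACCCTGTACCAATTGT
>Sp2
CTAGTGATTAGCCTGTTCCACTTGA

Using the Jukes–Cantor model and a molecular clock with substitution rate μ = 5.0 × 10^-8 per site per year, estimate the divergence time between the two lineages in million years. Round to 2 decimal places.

2.89

The sequences differ at 6 of 25 sites (1, 5, 11, 17, 21, 25), so p = 6/25 = 0.24.
d = −(3/4) ln(1 − 4p/3) = −0.75 ln(1 − 0.32) = −0.75 ln(0.68)
  = −0.75 × (-0.385662) = 0.289247 substitutions/site.
Under a molecular clock d = 2μt, so t = d/(2μ) = 0.289247 / (2 × 5.0 × 10^-8) = 2.89 million years.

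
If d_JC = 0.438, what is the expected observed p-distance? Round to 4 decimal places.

0.3318

p = (3/4)(1 − e^(−4d/3)) = 0.75 × (1 − e^(-0.584)) = 0.75 × (1 − 0.557663) = 0.331753.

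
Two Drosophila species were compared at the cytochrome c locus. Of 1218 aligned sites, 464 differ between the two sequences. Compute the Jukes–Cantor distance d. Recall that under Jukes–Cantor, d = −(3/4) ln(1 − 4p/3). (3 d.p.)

0.532

p = 464/1218 ≈ 0.380952.
d = −(3/4) ln(1 − 4p/3) = −0.75 ln(1 − 0.507936) = −0.75 ln(0.492064)
  = −0.75 × (-0.709146) = 0.531860 substitutions/site.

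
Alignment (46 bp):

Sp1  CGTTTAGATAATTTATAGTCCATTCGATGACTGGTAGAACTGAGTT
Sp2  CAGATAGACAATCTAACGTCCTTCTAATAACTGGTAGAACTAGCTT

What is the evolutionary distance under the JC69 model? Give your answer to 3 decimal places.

0.428

The sequences differ at 15 of 46 sites, so p = 15/46 ≈ 0.326087.
d = −(3/4) ln(1 − 4p/3) = −0.75 ln(1 − 0.434783) = −0.75 ln(0.565217)
  = −0.75 × (-0.570546) = 0.427910 substitutions/site.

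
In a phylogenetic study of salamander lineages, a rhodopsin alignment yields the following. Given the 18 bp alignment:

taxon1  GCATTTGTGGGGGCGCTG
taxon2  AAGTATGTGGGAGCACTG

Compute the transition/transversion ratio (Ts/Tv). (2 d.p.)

2.00

Transitions are A↔G and C↔T; transversions are all other mismatches.
Transitions: 4. Transversions: 2.
R = 4/2 = 2.00.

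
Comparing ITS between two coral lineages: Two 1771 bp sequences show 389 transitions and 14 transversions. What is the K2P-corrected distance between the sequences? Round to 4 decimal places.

P = 389/1771 ≈ 0.21965 and Q = 14/1771 ≈ 0.007905.
Under the Kimura two-parameter model, d = −½ ln(1 − 2P − Q) − ¼ ln(1 − 2Q).
1 − 2P − Q = 0.552795, giving −½ ln(0.552795) = 0.296384.
1 − 2Q = 0.98419, giving −¼ ln(0.98419) = 0.003984.
d = 0.296384 + 0.003984 = 0.300368.

0.3004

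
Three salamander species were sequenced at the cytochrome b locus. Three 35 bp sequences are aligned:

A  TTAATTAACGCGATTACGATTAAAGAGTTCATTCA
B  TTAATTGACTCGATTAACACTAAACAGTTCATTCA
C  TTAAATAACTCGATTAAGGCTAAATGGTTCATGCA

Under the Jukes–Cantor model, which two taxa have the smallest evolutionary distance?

A–B: 6/35 differ, p = 0.171, d = 0.195.
A–C: 8/35 differ, p = 0.229, d = 0.273.
B–C: 7/35 differ, p = 0.200, d = 0.233.
The smallest distance is between A and B.

A and B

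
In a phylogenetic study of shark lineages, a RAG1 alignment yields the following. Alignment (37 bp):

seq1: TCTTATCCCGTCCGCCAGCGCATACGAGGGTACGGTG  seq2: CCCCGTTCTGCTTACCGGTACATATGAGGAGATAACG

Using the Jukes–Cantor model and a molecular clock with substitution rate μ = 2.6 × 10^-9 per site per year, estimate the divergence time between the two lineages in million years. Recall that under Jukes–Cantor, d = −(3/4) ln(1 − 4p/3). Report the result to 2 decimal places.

183.97

The sequences differ at 20 of 37 sites, so p = 20/37 ≈ 0.540541.
d = −(3/4) ln(1 − 4p/3) = −0.75 ln(1 − 0.720721) = −0.75 ln(0.279279)
  = −0.75 × (-1.275544) = 0.956658 substitutions/site.
Under a molecular clock d = 2μt, so t = d/(2μ) = 0.956658 / (2 × 2.6 × 10^-9) = 183.97 million years.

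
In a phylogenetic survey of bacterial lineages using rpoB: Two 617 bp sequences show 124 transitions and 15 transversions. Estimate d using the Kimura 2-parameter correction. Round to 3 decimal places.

P = 124/617 ≈ 0.200972 and Q = 15/617 ≈ 0.024311.
Under the Kimura two-parameter model, d = −½ ln(1 − 2P − Q) − ¼ ln(1 − 2Q).
1 − 2P − Q = 0.573745, giving −½ ln(0.573745) = 0.277785.
1 − 2Q = 0.951378, giving −¼ ln(0.951378) = 0.012461.
d = 0.277785 + 0.012461 = 0.290246.

0.290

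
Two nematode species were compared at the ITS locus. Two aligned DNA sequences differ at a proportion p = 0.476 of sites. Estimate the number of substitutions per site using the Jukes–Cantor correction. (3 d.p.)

d = −(3/4) ln(1 − 4p/3) = −0.75 ln(1 − 0.634667) = −0.75 ln(0.365333)
  = −0.75 × (-1.006946) = 0.755210 substitutions/site.

0.755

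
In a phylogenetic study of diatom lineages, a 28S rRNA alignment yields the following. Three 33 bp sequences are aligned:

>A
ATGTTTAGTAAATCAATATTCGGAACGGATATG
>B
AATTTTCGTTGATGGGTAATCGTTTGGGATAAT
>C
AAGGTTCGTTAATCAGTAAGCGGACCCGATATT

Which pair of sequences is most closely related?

A and C

A–B: 15/33 differ, p = 0.455, d = 0.699.
A–C: 10/33 differ, p = 0.303, d = 0.388.
B–C: 12/33 differ, p = 0.364, d = 0.497.
The smallest distance is between A and C.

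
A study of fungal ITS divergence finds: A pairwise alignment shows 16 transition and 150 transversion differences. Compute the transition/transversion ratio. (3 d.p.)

0.107

R = 16/150 = 0.106666… ≈ 0.107 (to 3 d.p.).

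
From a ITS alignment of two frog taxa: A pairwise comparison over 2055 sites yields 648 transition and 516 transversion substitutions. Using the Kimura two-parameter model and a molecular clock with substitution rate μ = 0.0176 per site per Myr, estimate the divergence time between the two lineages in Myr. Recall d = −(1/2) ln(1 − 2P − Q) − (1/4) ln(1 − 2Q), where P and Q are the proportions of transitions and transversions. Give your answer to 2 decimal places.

35.28

P = 648/2055 ≈ 0.315328 and Q = 516/2055 ≈ 0.251095.
Under the Kimura two-parameter model, d = −½ ln(1 − 2P − Q) − ¼ ln(1 − 2Q).
1 − 2P − Q = 0.118249, giving −½ ln(0.118249) = 1.067481.
1 − 2Q = 0.49781, giving −¼ ln(0.49781) = 0.174384.
d = 1.067481 + 0.174384 = 1.241865.
Under a molecular clock d = 2μt, so t = d/(2μ) = 1.241865 / (2 × 0.0176) = 35.28 Myr.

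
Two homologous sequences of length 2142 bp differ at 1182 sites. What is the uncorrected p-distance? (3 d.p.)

p = 1182/2142 = 0.551820… ≈ 0.552 (to 3 d.p.).

0.552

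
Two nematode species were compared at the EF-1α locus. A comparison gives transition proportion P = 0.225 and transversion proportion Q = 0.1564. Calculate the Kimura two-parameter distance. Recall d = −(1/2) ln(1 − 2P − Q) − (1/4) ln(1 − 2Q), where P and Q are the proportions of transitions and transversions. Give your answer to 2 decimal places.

0.56

Under the Kimura two-parameter model, d = −½ ln(1 − 2P − Q) − ¼ ln(1 − 2Q).
1 − 2P − Q = 0.3936, giving −½ ln(0.3936) = 0.466210.
1 − 2Q = 0.6872, giving −¼ ln(0.6872) = 0.093782.
d = 0.466210 + 0.093782 = 0.559992.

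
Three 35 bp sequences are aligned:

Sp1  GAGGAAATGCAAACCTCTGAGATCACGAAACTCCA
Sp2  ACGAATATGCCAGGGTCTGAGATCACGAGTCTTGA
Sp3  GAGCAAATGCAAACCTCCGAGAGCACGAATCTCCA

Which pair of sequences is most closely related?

Sp1–Sp2: 12/35 differ, p = 0.343, d = 0.458.
Sp1–Sp3: 4/35 differ, p = 0.114, d = 0.124.
Sp2–Sp3: 13/35 differ, p = 0.371, d = 0.513.
The smallest distance is between Sp1 and Sp3.

Sp1 and Sp3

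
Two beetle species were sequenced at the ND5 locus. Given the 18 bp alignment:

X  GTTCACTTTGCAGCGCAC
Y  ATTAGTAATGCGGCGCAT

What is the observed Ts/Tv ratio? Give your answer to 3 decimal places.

1.667

Transitions are A↔G and C↔T; transversions are all other mismatches.
Transitions: 5. Transversions: 3.
R = 5/3 = 1.666666… ≈ 1.667 (to 3 d.p.).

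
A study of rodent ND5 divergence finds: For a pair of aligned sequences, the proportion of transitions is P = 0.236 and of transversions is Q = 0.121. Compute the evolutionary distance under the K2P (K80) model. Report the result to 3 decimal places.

Under the Kimura two-parameter model, d = −½ ln(1 − 2P − Q) − ¼ ln(1 − 2Q).
1 − 2P − Q = 0.407, giving −½ ln(0.407) = 0.449471.
1 − 2Q = 0.758, giving −¼ ln(0.758) = 0.069268.
d = 0.449471 + 0.069268 = 0.518739.

0.519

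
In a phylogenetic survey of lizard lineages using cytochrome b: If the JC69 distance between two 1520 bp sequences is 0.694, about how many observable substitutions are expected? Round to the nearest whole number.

688

Invert JC69: p = (3/4)(1 − e^(−4d/3)) = 0.75 × (1 − e^(-0.925333)) = 0.75 × (1 − 0.396399) = 0.452701.
Expected differing sites = pL ≈ 0.452701 × 1520 = 688.10552 ≈ 688.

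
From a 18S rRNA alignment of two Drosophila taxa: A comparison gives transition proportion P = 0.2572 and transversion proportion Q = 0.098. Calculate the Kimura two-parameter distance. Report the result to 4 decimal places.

0.5284

Under the Kimura two-parameter model, d = −½ ln(1 − 2P − Q) − ¼ ln(1 − 2Q).
1 − 2P − Q = 0.3876, giving −½ ln(0.3876) = 0.473891.
1 − 2Q = 0.804, giving −¼ ln(0.804) = 0.054539.
d = 0.473891 + 0.054539 = 0.528430.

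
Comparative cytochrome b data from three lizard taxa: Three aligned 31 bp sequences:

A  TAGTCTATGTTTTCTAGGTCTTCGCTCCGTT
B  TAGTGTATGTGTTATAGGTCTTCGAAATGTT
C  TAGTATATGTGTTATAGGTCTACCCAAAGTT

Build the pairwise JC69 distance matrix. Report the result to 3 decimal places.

A–B: 7/31 sites differ → p ≈ 0.225806, d = −0.75 ln(1 − 0.301075) = 0.268659 ≈ 0.269.
A–C: 8/31 sites differ → p ≈ 0.258065, d = −0.75 ln(1 − 0.344087) = 0.316295 ≈ 0.316.
B–C: 5/31 sites differ → p ≈ 0.16129, d = −0.75 ln(1 − 0.215053) = 0.181604 ≈ 0.182.

d(A,B) = 0.269, d(A,C) = 0.316, d(B,C) = 0.182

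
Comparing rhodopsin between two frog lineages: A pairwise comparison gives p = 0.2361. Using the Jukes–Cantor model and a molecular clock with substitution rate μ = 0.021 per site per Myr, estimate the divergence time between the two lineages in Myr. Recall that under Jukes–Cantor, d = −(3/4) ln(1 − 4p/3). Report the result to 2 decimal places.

d = −(3/4) ln(1 − 4p/3) = −0.75 ln(1 − 0.3148) = −0.75 ln(0.6852)
  = −0.75 × (-0.378045) = 0.283534 substitutions/site.
Under a molecular clock d = 2μt, so t = d/(2μ) = 0.283534 / (2 × 0.021) = 6.75 Myr.

6.75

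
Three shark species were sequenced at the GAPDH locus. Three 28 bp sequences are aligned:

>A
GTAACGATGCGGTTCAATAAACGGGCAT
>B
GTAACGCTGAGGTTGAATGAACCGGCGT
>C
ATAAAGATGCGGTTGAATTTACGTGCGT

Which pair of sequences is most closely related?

A and B

A–B: 6/28 differ, p = 0.214, d = 0.252.
A–C: 7/28 differ, p = 0.250, d = 0.304.
B–C: 8/28 differ, p = 0.286, d = 0.360.
The smallest distance is between A and B.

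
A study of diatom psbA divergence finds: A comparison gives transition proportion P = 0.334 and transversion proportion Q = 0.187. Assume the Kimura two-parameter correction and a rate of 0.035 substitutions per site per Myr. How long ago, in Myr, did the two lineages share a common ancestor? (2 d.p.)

15.47

Under the Kimura two-parameter model, d = −½ ln(1 − 2P − Q) − ¼ ln(1 − 2Q).
1 − 2P − Q = 0.145, giving −½ ln(0.145) = 0.965511.
1 − 2Q = 0.626, giving −¼ ln(0.626) = 0.117101.
d = 0.965511 + 0.117101 = 1.082612.
Under a molecular clock d = 2μt, so t = d/(2μ) = 1.082612 / (2 × 0.035) = 15.47 Myr.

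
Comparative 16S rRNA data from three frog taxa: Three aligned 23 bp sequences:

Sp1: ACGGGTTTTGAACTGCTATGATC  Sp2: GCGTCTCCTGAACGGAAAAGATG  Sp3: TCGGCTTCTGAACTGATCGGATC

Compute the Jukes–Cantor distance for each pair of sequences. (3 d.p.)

Sp1–Sp2: 10/23 sites differ → p ≈ 0.434783, d = −0.75 ln(1 − 0.579711) = 0.650110 ≈ 0.650.
Sp1–Sp3: 6/23 sites differ → p ≈ 0.26087, d = −0.75 ln(1 − 0.347827) = 0.320584 ≈ 0.321.
Sp2–Sp3: 8/23 sites differ → p ≈ 0.347826, d = −0.75 ln(1 − 0.463768) = 0.467391 ≈ 0.467.

d(Sp1,Sp2) = 0.650, d(Sp1,Sp3) = 0.321, d(Sp2,Sp3) = 0.467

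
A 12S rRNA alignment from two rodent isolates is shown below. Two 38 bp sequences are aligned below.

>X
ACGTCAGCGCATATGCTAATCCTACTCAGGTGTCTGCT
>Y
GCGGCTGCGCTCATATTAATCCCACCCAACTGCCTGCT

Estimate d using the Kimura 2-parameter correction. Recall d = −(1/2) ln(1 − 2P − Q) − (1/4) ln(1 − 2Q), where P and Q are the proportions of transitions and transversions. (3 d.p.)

0.433

Of 38 sites, 8 differences are transitions and 4 are transversions, so P = 8/38 ≈ 0.210526 and Q = 4/38 ≈ 0.105263.
Under the Kimura two-parameter model, d = −½ ln(1 − 2P − Q) − ¼ ln(1 − 2Q).
1 − 2P − Q = 0.473685, giving −½ ln(0.473685) = 0.373606.
1 − 2Q = 0.789474, giving −¼ ln(0.789474) = 0.059097.
d = 0.373606 + 0.059097 = 0.432703.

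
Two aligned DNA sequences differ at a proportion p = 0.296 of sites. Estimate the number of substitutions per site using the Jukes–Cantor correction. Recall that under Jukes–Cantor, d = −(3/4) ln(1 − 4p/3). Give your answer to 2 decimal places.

d = −(3/4) ln(1 − 4p/3) = −0.75 ln(1 − 0.394667) = −0.75 ln(0.605333)
  = −0.75 × (-0.501977) = 0.376483 substitutions/site.

0.38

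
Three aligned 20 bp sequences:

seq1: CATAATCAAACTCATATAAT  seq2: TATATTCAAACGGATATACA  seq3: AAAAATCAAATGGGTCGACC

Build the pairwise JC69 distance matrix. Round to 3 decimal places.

d(seq1,seq2) = 0.383, d(seq1,seq3) = 0.824, d(seq2,seq3) = 0.572

seq1–seq2: 6/20 sites differ → p = 0.3, d = −0.75 ln(1 − 0.4) = 0.383119 ≈ 0.383.
seq1–seq3: 10/20 sites differ → p = 0.5, d = −0.75 ln(1 − 0.666667) = 0.823960 ≈ 0.824.
seq2–seq3: 8/20 sites differ → p = 0.4, d = −0.75 ln(1 − 0.533333) = 0.571605 ≈ 0.572.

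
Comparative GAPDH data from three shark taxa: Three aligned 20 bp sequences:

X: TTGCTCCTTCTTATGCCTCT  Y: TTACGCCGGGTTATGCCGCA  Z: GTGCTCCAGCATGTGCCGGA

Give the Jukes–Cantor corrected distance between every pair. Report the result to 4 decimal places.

d(X,Y) = 0.4715, d(X,Z) = 0.5716, d(Y,Z) = 0.5716

X–Y: 7/20 sites differ → p = 0.35, d = −0.75 ln(1 − 0.466667) = 0.471457 ≈ 0.4715.
X–Z: 8/20 sites differ → p = 0.4, d = −0.75 ln(1 − 0.533333) = 0.571605 ≈ 0.5716.
Y–Z: 8/20 sites differ → p = 0.4, d = −0.75 ln(1 − 0.533333) = 0.571605 ≈ 0.5716.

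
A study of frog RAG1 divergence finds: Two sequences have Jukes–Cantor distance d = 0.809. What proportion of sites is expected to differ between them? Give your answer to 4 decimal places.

0.4950

p = (3/4)(1 − e^(−4d/3)) = 0.75 × (1 − e^(-1.078667)) = 0.75 × (1 − 0.340049) = 0.494963.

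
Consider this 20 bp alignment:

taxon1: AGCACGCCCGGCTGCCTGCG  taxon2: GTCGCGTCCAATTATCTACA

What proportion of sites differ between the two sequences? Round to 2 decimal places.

The sequences differ at 11 of 20 positions.
p = 11/20 = 0.55.

0.55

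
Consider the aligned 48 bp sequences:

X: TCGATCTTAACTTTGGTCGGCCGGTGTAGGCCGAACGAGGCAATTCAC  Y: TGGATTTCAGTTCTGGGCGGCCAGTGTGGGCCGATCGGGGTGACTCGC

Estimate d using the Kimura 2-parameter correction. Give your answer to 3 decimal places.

Of 48 sites, 12 differences are transitions and 3 are transversions, so P = 12/48 = 0.25 and Q = 3/48 = 0.0625.
Under the Kimura two-parameter model, d = −½ ln(1 − 2P − Q) − ¼ ln(1 − 2Q).
1 − 2P − Q = 0.4375, giving −½ ln(0.4375) = 0.413339.
1 − 2Q = 0.875, giving −¼ ln(0.875) = 0.033383.
d = 0.413339 + 0.033383 = 0.446722.

0.447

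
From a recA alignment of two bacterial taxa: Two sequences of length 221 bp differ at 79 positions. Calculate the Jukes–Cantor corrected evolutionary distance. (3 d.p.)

0.486

p = 79/221 ≈ 0.357466.
d = −(3/4) ln(1 − 4p/3) = −0.75 ln(1 − 0.476621) = −0.75 ln(0.523379)
  = −0.75 × (-0.647449) = 0.485587 substitutions/site.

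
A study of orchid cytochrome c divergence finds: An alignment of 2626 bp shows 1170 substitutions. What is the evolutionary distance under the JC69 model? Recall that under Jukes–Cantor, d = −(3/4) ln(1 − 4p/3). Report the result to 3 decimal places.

0.676

p = 1170/2626 ≈ 0.445545.
d = −(3/4) ln(1 − 4p/3) = −0.75 ln(1 − 0.59406) = −0.75 ln(0.40594)
  = −0.75 × (-0.901550) = 0.676163 substitutions/site.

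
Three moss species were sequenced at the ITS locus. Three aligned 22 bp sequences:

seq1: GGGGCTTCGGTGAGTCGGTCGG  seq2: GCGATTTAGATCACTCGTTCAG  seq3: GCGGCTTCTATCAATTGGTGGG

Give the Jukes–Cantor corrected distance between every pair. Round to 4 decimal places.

d(seq1,seq2) = 0.5913, d(seq1,seq3) = 0.4141, d(seq2,seq3) = 0.5913

seq1–seq2: 9/22 sites differ → p ≈ 0.409091, d = −0.75 ln(1 − 0.545455) = 0.591344 ≈ 0.5913.
seq1–seq3: 7/22 sites differ → p ≈ 0.318182, d = −0.75 ln(1 − 0.424243) = 0.414052 ≈ 0.4141.
seq2–seq3: 9/22 sites differ → p ≈ 0.409091, d = −0.75 ln(1 − 0.545455) = 0.591344 ≈ 0.5913.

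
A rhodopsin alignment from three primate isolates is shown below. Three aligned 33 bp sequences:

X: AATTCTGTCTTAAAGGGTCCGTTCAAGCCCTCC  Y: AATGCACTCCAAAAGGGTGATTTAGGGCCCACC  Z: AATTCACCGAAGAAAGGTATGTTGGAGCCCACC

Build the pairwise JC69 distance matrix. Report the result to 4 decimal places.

d(X,Y) = 0.4975, d(X,Z) = 0.5587, d(Y,Z) = 0.4408

X–Y: 12/33 sites differ → p ≈ 0.363636, d = −0.75 ln(1 − 0.484848) = 0.497470 ≈ 0.4975.
X–Z: 13/33 sites differ → p ≈ 0.393939, d = −0.75 ln(1 − 0.525252) = 0.558728 ≈ 0.5587.
Y–Z: 11/33 sites differ → p ≈ 0.333333, d = −0.75 ln(1 − 0.444444) = 0.440839 ≈ 0.4408.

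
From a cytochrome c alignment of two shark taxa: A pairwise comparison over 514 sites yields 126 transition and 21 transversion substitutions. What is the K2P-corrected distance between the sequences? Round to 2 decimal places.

P = 126/514 ≈ 0.245136 and Q = 21/514 ≈ 0.040856.
Under the Kimura two-parameter model, d = −½ ln(1 − 2P − Q) − ¼ ln(1 − 2Q).
1 − 2P − Q = 0.468872, giving −½ ln(0.468872) = 0.378713.
1 − 2Q = 0.918288, giving −¼ ln(0.918288) = 0.021311.
d = 0.378713 + 0.021311 = 0.400024.

0.40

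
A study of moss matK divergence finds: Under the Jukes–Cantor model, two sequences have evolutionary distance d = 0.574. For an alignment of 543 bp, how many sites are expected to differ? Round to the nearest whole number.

218

Invert JC69: p = (3/4)(1 − e^(−4d/3)) = 0.75 × (1 − e^(-0.765333)) = 0.75 × (1 − 0.465179) = 0.401116.
Expected differing sites = pL ≈ 0.401116 × 543 = 217.805988 ≈ 218.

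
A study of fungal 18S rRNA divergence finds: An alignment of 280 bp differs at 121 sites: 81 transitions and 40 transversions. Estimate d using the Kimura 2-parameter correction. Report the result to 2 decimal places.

P = 81/280 ≈ 0.289286 and Q = 40/280 ≈ 0.142857.
Under the Kimura two-parameter model, d = −½ ln(1 − 2P − Q) − ¼ ln(1 − 2Q).
1 − 2P − Q = 0.278571, giving −½ ln(0.278571) = 0.639041.
1 − 2Q = 0.714286, giving −¼ ln(0.714286) = 0.084118.
d = 0.639041 + 0.084118 = 0.723159.

0.72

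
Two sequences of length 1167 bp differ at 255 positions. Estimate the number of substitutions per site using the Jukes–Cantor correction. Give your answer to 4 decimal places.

0.2583

p = 255/1167 ≈ 0.218509.
d = −(3/4) ln(1 − 4p/3) = −0.75 ln(1 − 0.291345) = −0.75 ln(0.708655)
  = −0.75 × (-0.344386) = 0.258290 substitutions/site.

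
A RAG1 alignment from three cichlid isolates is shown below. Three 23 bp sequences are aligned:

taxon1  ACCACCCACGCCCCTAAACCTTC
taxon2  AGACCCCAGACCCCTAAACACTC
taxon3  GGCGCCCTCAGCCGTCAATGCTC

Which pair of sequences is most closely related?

taxon1–taxon2: 7/23 differ, p = 0.304, d = 0.390.
taxon1–taxon3: 11/23 differ, p = 0.478, d = 0.761.
taxon2–taxon3: 10/23 differ, p = 0.435, d = 0.650.
The smallest distance is between taxon1 and taxon2.

taxon1 and taxon2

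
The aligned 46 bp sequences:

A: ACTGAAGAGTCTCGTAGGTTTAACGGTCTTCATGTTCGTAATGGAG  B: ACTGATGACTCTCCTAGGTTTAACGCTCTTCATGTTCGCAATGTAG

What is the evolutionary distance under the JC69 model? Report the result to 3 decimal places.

0.143

The sequences differ at 6 of 46 sites (6, 9, 14, 26, 39, 44), so p = 6/46 ≈ 0.130435.
d = −(3/4) ln(1 − 4p/3) = −0.75 ln(1 − 0.173913) = −0.75 ln(0.826087)
  = −0.75 × (-0.191055) = 0.143291 substitutions/site.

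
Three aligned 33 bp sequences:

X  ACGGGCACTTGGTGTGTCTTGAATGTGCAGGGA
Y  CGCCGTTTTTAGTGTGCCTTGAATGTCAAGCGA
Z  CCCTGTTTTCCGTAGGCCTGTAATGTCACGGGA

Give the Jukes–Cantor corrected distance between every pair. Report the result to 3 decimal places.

X–Y: 12/33 sites differ → p ≈ 0.363636, d = −0.75 ln(1 − 0.484848) = 0.497470 ≈ 0.497.
X–Z: 16/33 sites differ → p ≈ 0.484848, d = −0.75 ln(1 − 0.646464) = 0.779827 ≈ 0.780.
Y–Z: 10/33 sites differ → p ≈ 0.30303, d = −0.75 ln(1 − 0.40404) = 0.388186 ≈ 0.388.

d(X,Y) = 0.497, d(X,Z) = 0.780, d(Y,Z) = 0.388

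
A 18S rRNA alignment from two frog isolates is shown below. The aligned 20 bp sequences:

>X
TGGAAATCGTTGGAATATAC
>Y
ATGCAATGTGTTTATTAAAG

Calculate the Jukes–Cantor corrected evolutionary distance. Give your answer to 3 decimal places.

0.991

The sequences differ at 11 of 20 sites, so p = 11/20 = 0.55.
d = −(3/4) ln(1 − 4p/3) = −0.75 ln(1 − 0.733333) = −0.75 ln(0.266667)
  = −0.75 × (-1.321755) = 0.991316 substitutions/site.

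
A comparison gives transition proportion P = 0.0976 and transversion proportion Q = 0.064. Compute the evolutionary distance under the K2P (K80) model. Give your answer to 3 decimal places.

Under the Kimura two-parameter model, d = −½ ln(1 − 2P − Q) − ¼ ln(1 − 2Q).
1 − 2P − Q = 0.7408, giving −½ ln(0.7408) = 0.150012.
1 − 2Q = 0.872, giving −¼ ln(0.872) = 0.034241.
d = 0.150012 + 0.034241 = 0.184253.

0.184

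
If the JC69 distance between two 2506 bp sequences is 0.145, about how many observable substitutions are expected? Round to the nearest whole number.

Invert JC69: p = (3/4)(1 − e^(−4d/3)) = 0.75 × (1 − e^(-0.193333)) = 0.75 × (1 − 0.824207) = 0.131845.
Expected differing sites = pL ≈ 0.131845 × 2506 = 330.40357 ≈ 330.

330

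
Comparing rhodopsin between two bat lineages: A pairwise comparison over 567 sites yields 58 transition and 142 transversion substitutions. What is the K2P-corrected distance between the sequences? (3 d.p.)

0.477

P = 58/567 ≈ 0.102293 and Q = 142/567 ≈ 0.250441.
Under the Kimura two-parameter model, d = −½ ln(1 − 2P − Q) − ¼ ln(1 − 2Q).
1 − 2P − Q = 0.544973, giving −½ ln(0.544973) = 0.303510.
1 − 2Q = 0.499118, giving −¼ ln(0.499118) = 0.173728.
d = 0.303510 + 0.173728 = 0.477238.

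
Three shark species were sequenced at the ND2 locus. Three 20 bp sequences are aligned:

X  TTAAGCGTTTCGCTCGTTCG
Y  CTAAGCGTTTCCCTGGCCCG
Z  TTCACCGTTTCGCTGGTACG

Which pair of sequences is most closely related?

X–Y: 5/20 differ, p = 0.250, d = 0.304.
X–Z: 4/20 differ, p = 0.200, d = 0.233.
Y–Z: 6/20 differ, p = 0.300, d = 0.383.
The smallest distance is between X and Z.

X and Z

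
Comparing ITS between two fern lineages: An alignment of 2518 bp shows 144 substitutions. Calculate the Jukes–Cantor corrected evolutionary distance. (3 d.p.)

0.059

p = 144/2518 ≈ 0.057188.
d = −(3/4) ln(1 − 4p/3) = −0.75 ln(1 − 0.076251) = −0.75 ln(0.923749)
  = −0.75 × (-0.079315) = 0.059486 substitutions/site.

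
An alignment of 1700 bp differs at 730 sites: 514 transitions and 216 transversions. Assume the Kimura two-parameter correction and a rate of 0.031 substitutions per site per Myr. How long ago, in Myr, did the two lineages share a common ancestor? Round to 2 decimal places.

11.79

P = 514/1700 ≈ 0.302353 and Q = 216/1700 ≈ 0.127059.
Under the Kimura two-parameter model, d = −½ ln(1 − 2P − Q) − ¼ ln(1 − 2Q).
1 − 2P − Q = 0.268235, giving −½ ln(0.268235) = 0.657946.
1 − 2Q = 0.745882, giving −¼ ln(0.745882) = 0.073297.
d = 0.657946 + 0.073297 = 0.731243.
Under a molecular clock d = 2μt, so t = d/(2μ) = 0.731243 / (2 × 0.031) = 11.79 Myr.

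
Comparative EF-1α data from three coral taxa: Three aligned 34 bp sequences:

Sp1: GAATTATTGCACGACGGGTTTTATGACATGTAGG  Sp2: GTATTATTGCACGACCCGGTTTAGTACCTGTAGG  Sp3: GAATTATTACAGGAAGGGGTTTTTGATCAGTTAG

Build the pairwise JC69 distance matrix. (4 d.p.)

d(Sp1,Sp2) = 0.2407, d(Sp1,Sp3) = 0.3734, d(Sp2,Sp3) = 0.5347

Sp1–Sp2: 7/34 sites differ → p ≈ 0.205882, d = −0.75 ln(1 − 0.274509) = 0.240680 ≈ 0.2407.
Sp1–Sp3: 10/34 sites differ → p ≈ 0.294118, d = −0.75 ln(1 − 0.392157) = 0.373379 ≈ 0.3734.
Sp2–Sp3: 13/34 sites differ → p ≈ 0.382353, d = −0.75 ln(1 − 0.509804) = 0.534712 ≈ 0.5347.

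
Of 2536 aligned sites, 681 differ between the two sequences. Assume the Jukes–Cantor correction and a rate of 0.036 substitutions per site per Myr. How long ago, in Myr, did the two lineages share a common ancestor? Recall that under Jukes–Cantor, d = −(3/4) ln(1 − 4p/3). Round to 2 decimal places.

p = 681/2536 ≈ 0.268533.
d = −(3/4) ln(1 − 4p/3) = −0.75 ln(1 − 0.358044) = −0.75 ln(0.641956)
  = −0.75 × (-0.443236) = 0.332427 substitutions/site.
Under a molecular clock d = 2μt, so t = d/(2μ) = 0.332427 / (2 × 0.036) = 4.62 Myr.

4.62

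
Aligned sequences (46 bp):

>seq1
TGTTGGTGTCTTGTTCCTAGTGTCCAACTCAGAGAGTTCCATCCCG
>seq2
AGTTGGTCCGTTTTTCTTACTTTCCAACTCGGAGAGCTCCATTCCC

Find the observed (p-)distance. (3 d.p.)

The sequences differ at 12 of 46 positions.
p = 12/46 = 0.260869… ≈ 0.261 (to 3 d.p.).

0.261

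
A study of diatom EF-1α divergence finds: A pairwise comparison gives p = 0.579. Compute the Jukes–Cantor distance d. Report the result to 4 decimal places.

1.1088

d = −(3/4) ln(1 − 4p/3) = −0.75 ln(1 − 0.772) = −0.75 ln(0.228)
  = −0.75 × (-1.478410) = 1.108808 substitutions/site.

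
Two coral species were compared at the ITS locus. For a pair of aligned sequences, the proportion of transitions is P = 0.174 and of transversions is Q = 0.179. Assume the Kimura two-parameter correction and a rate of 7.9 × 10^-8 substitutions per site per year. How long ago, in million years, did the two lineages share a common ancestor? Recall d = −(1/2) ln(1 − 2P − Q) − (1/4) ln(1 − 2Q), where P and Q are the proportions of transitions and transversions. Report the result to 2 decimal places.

Under the Kimura two-parameter model, d = −½ ln(1 − 2P − Q) − ¼ ln(1 − 2Q).
1 − 2P − Q = 0.473, giving −½ ln(0.473) = 0.374330.
1 − 2Q = 0.642, giving −¼ ln(0.642) = 0.110792.
d = 0.374330 + 0.110792 = 0.485122.
Under a molecular clock d = 2μt, so t = d/(2μ) = 0.485122 / (2 × 7.9 × 10^-8) = 3.07 million years.

3.07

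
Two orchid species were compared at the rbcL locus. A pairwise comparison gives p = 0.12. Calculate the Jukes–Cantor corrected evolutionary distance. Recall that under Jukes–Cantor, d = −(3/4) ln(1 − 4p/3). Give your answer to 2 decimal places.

d = −(3/4) ln(1 − 4p/3) = −0.75 ln(1 − 0.16) = −0.75 ln(0.84)
  = −0.75 × (-0.174353) = 0.130765 substitutions/site.

0.13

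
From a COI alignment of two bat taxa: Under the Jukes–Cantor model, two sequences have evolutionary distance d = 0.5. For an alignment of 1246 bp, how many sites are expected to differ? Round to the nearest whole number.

455

Invert JC69: p = (3/4)(1 − e^(−4d/3)) = 0.75 × (1 − e^(-0.666667)) = 0.75 × (1 − 0.513417) = 0.364937.
Expected differing sites = pL ≈ 0.364937 × 1246 = 454.711502 ≈ 455.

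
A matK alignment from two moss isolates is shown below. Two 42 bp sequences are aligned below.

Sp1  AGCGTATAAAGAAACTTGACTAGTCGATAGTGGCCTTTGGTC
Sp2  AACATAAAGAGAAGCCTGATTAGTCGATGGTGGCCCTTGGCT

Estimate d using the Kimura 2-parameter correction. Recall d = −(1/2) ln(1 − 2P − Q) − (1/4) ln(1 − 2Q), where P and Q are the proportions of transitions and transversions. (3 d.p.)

Of 42 sites, 10 differences are transitions and 1 are transversions, so P = 10/42 ≈ 0.238095 and Q = 1/42 ≈ 0.02381.
Under the Kimura two-parameter model, d = −½ ln(1 − 2P − Q) − ¼ ln(1 − 2Q).
1 − 2P − Q = 0.5, giving −½ ln(0.5) = 0.346574.
1 − 2Q = 0.95238, giving −¼ ln(0.95238) = 0.012198.
d = 0.346574 + 0.012198 = 0.358772.

0.359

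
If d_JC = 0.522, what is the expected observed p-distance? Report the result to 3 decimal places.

0.376

p = (3/4)(1 − e^(−4d/3)) = 0.75 × (1 − e^(-0.696)) = 0.75 × (1 − 0.498576) = 0.376068.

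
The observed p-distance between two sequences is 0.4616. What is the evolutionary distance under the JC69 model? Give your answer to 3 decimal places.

0.717

d = −(3/4) ln(1 − 4p/3) = −0.75 ln(1 − 0.615467) = −0.75 ln(0.384533)
  = −0.75 × (-0.955726) = 0.716795 substitutions/site.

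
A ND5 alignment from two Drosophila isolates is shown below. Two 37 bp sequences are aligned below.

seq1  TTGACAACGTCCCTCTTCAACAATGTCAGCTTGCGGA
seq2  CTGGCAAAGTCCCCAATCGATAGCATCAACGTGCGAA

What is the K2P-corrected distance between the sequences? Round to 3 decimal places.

0.584

Of 37 sites, 10 differences are transitions and 4 are transversions, so P = 10/37 ≈ 0.27027 and Q = 4/37 ≈ 0.108108.
Under the Kimura two-parameter model, d = −½ ln(1 − 2P − Q) − ¼ ln(1 − 2Q).
1 − 2P − Q = 0.351352, giving −½ ln(0.351352) = 0.522983.
1 − 2Q = 0.783784, giving −¼ ln(0.783784) = 0.060905.
d = 0.522983 + 0.060905 = 0.583888.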